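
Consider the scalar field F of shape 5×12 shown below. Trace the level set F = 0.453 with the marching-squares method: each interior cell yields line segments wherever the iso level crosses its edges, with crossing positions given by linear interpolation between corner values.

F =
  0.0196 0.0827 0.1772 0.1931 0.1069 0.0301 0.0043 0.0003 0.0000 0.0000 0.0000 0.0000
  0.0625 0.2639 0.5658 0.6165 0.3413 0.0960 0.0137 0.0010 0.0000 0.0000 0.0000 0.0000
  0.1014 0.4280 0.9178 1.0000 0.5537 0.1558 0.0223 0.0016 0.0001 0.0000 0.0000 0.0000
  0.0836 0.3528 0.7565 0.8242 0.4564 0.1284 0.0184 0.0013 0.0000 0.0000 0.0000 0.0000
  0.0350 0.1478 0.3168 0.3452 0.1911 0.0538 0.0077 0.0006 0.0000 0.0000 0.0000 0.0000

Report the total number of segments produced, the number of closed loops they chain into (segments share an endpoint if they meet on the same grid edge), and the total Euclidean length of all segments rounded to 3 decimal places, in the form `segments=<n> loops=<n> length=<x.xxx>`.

cell (0,1): code 0100 → (0.710,2.000)–(1.000,1.626)
cell (0,2): code 1100 → (0.614,3.000)–(0.710,2.000)
cell (0,3): code 1000 → (1.000,3.594)–(0.614,3.000)
cell (1,1): code 0110 → (1.000,1.626)–(2.000,1.051)
cell (1,3): code 1101 → (1.526,4.000)–(1.000,3.594)
cell (1,4): code 1000 → (2.000,4.253)–(1.526,4.000)
cell (2,1): code 0110 → (2.000,1.051)–(3.000,1.248)
cell (2,4): code 1001 → (3.000,4.010)–(2.000,4.253)
cell (3,1): code 0010 → (3.000,1.248)–(3.690,2.000)
cell (3,2): code 0011 → (3.690,2.000)–(3.775,3.000)
cell (3,3): code 0011 → (3.775,3.000)–(3.013,4.000)
cell (3,4): code 0001 → (3.013,4.000)–(3.000,4.010)
total: 12 segments, chained into 1 closed loop(s), length Σ = 9.888003

segments=12 loops=1 length=9.888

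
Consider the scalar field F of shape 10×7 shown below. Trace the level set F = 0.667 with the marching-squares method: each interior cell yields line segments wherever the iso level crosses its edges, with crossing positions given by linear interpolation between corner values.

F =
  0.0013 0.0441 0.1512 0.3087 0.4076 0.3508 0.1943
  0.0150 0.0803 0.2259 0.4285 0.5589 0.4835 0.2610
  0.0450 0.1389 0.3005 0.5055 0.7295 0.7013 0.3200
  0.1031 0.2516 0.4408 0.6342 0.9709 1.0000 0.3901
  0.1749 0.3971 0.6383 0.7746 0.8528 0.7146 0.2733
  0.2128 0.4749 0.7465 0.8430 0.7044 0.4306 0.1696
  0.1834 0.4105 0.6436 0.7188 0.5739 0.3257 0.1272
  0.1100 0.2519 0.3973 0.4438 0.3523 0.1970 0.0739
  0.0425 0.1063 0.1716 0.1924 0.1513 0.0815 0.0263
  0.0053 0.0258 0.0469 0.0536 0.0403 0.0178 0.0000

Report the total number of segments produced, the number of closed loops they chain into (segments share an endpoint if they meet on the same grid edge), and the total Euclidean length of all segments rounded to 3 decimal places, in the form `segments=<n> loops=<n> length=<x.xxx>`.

segments=18 loops=1 length=12.522

cell (1,3): code 0100 → (1.634,4.000)–(2.000,3.721)
cell (1,4): code 1100 → (1.843,5.000)–(1.634,4.000)
cell (1,5): code 1000 → (2.000,5.090)–(1.843,5.000)
cell (2,3): code 0110 → (2.000,3.721)–(3.000,3.097)
cell (2,5): code 1001 → (3.000,5.546)–(2.000,5.090)
cell (3,2): code 0100 → (3.234,3.000)–(4.000,2.211)
cell (3,3): code 1110 → (3.000,3.097)–(3.234,3.000)
cell (3,5): code 1001 → (4.000,5.108)–(3.000,5.546)
cell (4,1): code 0100 → (4.265,2.000)–(5.000,1.707)
cell (4,2): code 1110 → (4.000,2.211)–(4.265,2.000)
cell (4,4): code 1011 → (5.000,4.137)–(4.168,5.000)
cell (4,5): code 0001 → (4.168,5.000)–(4.000,5.108)
cell (5,1): code 0010 → (5.000,1.707)–(5.773,2.000)
cell (5,2): code 0111 → (5.773,2.000)–(6.000,2.311)
cell (5,3): code 1011 → (6.000,3.357)–(5.287,4.000)
cell (5,4): code 0001 → (5.287,4.000)–(5.000,4.137)
cell (6,2): code 0010 → (6.000,2.311)–(6.188,3.000)
cell (6,3): code 0001 → (6.188,3.000)–(6.000,3.357)
total: 18 segments, chained into 1 closed loop(s), length Σ = 12.521710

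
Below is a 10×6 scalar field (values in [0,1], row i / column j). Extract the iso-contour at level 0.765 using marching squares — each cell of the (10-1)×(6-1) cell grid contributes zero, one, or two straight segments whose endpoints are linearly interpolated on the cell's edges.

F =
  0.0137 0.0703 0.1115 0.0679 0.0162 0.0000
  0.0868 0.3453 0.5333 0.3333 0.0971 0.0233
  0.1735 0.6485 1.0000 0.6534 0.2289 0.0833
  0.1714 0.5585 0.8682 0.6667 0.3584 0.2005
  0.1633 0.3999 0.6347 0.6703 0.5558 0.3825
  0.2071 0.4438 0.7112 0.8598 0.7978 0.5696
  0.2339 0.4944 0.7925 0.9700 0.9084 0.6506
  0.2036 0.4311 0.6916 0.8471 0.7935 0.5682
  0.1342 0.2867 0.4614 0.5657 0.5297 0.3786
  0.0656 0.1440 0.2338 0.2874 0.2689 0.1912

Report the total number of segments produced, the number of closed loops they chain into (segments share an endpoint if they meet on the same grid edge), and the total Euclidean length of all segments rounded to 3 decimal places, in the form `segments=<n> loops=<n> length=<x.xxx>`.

cell (1,1): code 0100 → (1.496,2.000)–(2.000,1.331)
cell (1,2): code 1000 → (2.000,2.678)–(1.496,2.000)
cell (2,1): code 0110 → (2.000,1.331)–(3.000,1.667)
cell (2,2): code 1001 → (3.000,2.512)–(2.000,2.678)
cell (3,1): code 0010 → (3.000,1.667)–(3.442,2.000)
cell (3,2): code 0001 → (3.442,2.000)–(3.000,2.512)
cell (4,2): code 0100 → (4.500,3.000)–(5.000,2.362)
cell (4,3): code 1100 → (4.864,4.000)–(4.500,3.000)
cell (4,4): code 1000 → (5.000,4.144)–(4.864,4.000)
cell (5,1): code 0100 → (5.662,2.000)–(6.000,1.908)
cell (5,2): code 1110 → (5.000,2.362)–(5.662,2.000)
cell (5,4): code 1001 → (6.000,4.556)–(5.000,4.144)
cell (6,1): code 0010 → (6.000,1.908)–(6.273,2.000)
cell (6,2): code 0111 → (6.273,2.000)–(7.000,2.472)
cell (6,4): code 1001 → (7.000,4.126)–(6.000,4.556)
cell (7,2): code 0010 → (7.000,2.472)–(7.292,3.000)
cell (7,3): code 0011 → (7.292,3.000)–(7.108,4.000)
cell (7,4): code 0001 → (7.108,4.000)–(7.000,4.126)
total: 18 segments, chained into 2 closed loop(s), length Σ = 13.268936

segments=18 loops=2 length=13.269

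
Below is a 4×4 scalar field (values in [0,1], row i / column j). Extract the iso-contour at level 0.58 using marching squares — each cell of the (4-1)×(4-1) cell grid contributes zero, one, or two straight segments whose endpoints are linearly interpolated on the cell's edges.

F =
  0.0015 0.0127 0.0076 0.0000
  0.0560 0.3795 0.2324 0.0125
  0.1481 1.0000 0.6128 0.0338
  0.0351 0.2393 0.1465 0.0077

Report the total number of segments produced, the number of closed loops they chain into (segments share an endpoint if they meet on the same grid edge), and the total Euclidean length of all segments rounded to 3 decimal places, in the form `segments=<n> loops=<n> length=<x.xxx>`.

cell (1,0): code 0100 → (1.323,1.000)–(2.000,0.507)
cell (1,1): code 1100 → (1.914,2.000)–(1.323,1.000)
cell (1,2): code 1000 → (2.000,2.057)–(1.914,2.000)
cell (2,0): code 0010 → (2.000,0.507)–(2.552,1.000)
cell (2,1): code 0011 → (2.552,1.000)–(2.070,2.000)
cell (2,2): code 0001 → (2.070,2.000)–(2.000,2.057)
total: 6 segments, chained into 1 closed loop(s), length Σ = 4.042494

segments=6 loops=1 length=4.042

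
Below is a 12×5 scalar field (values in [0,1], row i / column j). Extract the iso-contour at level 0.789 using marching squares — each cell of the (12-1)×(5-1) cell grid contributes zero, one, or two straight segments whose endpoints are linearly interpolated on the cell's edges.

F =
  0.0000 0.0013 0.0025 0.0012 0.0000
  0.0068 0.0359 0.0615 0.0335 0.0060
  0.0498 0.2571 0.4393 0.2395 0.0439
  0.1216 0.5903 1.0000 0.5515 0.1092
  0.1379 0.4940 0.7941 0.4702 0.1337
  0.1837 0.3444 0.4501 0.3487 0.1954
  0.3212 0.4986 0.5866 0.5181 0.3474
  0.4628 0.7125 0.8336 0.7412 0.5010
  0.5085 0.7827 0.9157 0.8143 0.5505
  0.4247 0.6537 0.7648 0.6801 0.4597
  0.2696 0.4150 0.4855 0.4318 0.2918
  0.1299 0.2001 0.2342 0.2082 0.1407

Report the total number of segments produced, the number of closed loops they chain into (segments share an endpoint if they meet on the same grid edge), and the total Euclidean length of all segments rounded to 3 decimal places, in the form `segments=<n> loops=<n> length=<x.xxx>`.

cell (2,1): code 0100 → (2.624,2.000)–(3.000,1.485)
cell (2,2): code 1000 → (3.000,2.470)–(2.624,2.000)
cell (3,1): code 0110 → (3.000,1.485)–(4.000,1.983)
cell (3,2): code 1001 → (4.000,2.016)–(3.000,2.470)
cell (4,1): code 0010 → (4.000,1.983)–(4.015,2.000)
cell (4,2): code 0001 → (4.015,2.000)–(4.000,2.016)
cell (6,1): code 0100 → (6.819,2.000)–(7.000,1.632)
cell (6,2): code 1000 → (7.000,2.483)–(6.819,2.000)
cell (7,1): code 0110 → (7.000,1.632)–(8.000,1.047)
cell (7,2): code 1101 → (7.654,3.000)–(7.000,2.483)
cell (7,3): code 1000 → (8.000,3.096)–(7.654,3.000)
cell (8,1): code 0010 → (8.000,1.047)–(8.840,2.000)
cell (8,2): code 0011 → (8.840,2.000)–(8.189,3.000)
cell (8,3): code 0001 → (8.189,3.000)–(8.000,3.096)
total: 14 segments, chained into 2 closed loop(s), length Σ = 9.451459

segments=14 loops=2 length=9.451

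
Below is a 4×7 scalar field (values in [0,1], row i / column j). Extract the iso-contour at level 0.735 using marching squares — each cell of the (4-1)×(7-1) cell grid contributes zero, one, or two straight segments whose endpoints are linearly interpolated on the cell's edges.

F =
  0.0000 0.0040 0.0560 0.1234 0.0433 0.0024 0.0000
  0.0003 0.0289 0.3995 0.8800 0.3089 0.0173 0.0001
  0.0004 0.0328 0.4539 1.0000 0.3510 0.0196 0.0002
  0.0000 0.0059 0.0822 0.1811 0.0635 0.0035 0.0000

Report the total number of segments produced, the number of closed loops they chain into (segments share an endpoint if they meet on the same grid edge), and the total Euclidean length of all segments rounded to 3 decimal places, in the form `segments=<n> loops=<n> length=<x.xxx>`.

segments=6 loops=1 length=3.808

cell (0,2): code 0100 → (0.808,3.000)–(1.000,2.698)
cell (0,3): code 1000 → (1.000,3.254)–(0.808,3.000)
cell (1,2): code 0110 → (1.000,2.698)–(2.000,2.515)
cell (1,3): code 1001 → (2.000,3.408)–(1.000,3.254)
cell (2,2): code 0010 → (2.000,2.515)–(2.324,3.000)
cell (2,3): code 0001 → (2.324,3.000)–(2.000,3.408)
total: 6 segments, chained into 1 closed loop(s), length Σ = 3.808404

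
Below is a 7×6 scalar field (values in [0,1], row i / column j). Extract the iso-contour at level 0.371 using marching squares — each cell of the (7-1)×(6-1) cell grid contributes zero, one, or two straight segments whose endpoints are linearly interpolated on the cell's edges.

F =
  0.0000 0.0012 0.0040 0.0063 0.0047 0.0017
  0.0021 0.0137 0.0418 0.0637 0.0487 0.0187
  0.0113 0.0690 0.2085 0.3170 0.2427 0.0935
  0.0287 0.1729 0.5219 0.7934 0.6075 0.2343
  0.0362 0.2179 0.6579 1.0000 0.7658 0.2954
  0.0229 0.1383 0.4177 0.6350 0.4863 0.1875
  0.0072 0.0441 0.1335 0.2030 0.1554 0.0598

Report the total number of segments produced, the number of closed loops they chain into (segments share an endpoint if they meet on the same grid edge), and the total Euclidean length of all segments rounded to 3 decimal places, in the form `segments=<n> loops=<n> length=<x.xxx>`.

segments=12 loops=1 length=10.798

cell (2,1): code 0100 → (2.519,2.000)–(3.000,1.568)
cell (2,2): code 1100 → (2.113,3.000)–(2.519,2.000)
cell (2,3): code 1100 → (2.352,4.000)–(2.113,3.000)
cell (2,4): code 1000 → (3.000,4.634)–(2.352,4.000)
cell (3,1): code 0110 → (3.000,1.568)–(4.000,1.348)
cell (3,4): code 1001 → (4.000,4.839)–(3.000,4.634)
cell (4,1): code 0110 → (4.000,1.348)–(5.000,1.833)
cell (4,4): code 1001 → (5.000,4.386)–(4.000,4.839)
cell (5,1): code 0010 → (5.000,1.833)–(5.164,2.000)
cell (5,2): code 0011 → (5.164,2.000)–(5.611,3.000)
cell (5,3): code 0011 → (5.611,3.000)–(5.348,4.000)
cell (5,4): code 0001 → (5.348,4.000)–(5.000,4.386)
total: 12 segments, chained into 1 closed loop(s), length Σ = 10.798293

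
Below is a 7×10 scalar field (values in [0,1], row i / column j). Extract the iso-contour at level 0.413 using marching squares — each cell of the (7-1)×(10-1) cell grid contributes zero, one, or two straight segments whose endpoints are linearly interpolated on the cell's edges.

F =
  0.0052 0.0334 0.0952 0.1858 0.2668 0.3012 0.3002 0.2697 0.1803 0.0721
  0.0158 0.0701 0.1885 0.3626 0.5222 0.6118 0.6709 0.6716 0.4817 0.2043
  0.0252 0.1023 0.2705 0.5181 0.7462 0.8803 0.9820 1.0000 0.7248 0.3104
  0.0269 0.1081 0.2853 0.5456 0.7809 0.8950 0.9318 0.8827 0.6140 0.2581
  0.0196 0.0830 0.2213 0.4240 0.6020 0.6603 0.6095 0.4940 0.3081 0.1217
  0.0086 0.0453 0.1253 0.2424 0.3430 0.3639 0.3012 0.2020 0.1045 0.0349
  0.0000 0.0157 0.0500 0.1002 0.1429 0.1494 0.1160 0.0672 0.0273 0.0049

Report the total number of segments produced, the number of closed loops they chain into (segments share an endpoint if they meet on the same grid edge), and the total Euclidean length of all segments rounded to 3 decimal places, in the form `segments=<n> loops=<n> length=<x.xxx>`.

cell (0,3): code 0100 → (0.572,4.000)–(1.000,3.316)
cell (0,4): code 1100 → (0.360,5.000)–(0.572,4.000)
cell (0,5): code 1100 → (0.304,6.000)–(0.360,5.000)
cell (0,6): code 1100 → (0.357,7.000)–(0.304,6.000)
cell (0,7): code 1100 → (0.772,8.000)–(0.357,7.000)
cell (0,8): code 1000 → (1.000,8.248)–(0.772,8.000)
cell (1,2): code 0100 → (1.324,3.000)–(2.000,2.576)
cell (1,3): code 1110 → (1.000,3.316)–(1.324,3.000)
cell (1,8): code 1001 → (2.000,8.752)–(1.000,8.248)
cell (2,2): code 0110 → (2.000,2.576)–(3.000,2.491)
cell (2,8): code 1001 → (3.000,8.565)–(2.000,8.752)
cell (3,2): code 0110 → (3.000,2.491)–(4.000,2.946)
cell (3,7): code 1011 → (4.000,7.436)–(3.657,8.000)
cell (3,8): code 0001 → (3.657,8.000)–(3.000,8.565)
cell (4,2): code 0010 → (4.000,2.946)–(4.061,3.000)
cell (4,3): code 0011 → (4.061,3.000)–(4.730,4.000)
cell (4,4): code 0011 → (4.730,4.000)–(4.834,5.000)
cell (4,5): code 0011 → (4.834,5.000)–(4.637,6.000)
cell (4,6): code 0011 → (4.637,6.000)–(4.277,7.000)
cell (4,7): code 0001 → (4.277,7.000)–(4.000,7.436)
total: 20 segments, chained into 1 closed loop(s), length Σ = 17.157423

segments=20 loops=1 length=17.157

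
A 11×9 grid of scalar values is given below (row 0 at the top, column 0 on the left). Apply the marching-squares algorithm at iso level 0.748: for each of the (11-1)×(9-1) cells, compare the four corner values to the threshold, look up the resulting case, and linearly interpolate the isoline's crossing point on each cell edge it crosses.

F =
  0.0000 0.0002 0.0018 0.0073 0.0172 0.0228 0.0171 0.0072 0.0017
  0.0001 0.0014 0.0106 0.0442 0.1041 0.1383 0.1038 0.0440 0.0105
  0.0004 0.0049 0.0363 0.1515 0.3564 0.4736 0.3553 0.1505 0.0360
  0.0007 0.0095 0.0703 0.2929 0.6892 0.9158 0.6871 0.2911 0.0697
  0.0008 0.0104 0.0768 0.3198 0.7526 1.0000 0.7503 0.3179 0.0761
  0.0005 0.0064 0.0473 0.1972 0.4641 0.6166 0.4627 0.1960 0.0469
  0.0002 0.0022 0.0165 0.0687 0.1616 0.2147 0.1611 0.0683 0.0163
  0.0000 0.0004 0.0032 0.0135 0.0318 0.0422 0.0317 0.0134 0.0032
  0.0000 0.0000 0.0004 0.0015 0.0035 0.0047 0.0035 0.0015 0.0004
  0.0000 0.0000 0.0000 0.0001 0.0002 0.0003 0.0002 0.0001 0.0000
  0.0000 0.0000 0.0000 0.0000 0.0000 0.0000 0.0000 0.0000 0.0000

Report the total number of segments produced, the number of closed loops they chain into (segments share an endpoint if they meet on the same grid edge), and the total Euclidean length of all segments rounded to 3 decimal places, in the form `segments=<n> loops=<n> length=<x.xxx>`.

segments=10 loops=1 length=6.140

cell (2,4): code 0100 → (2.621,5.000)–(3.000,4.259)
cell (2,5): code 1000 → (3.000,5.734)–(2.621,5.000)
cell (3,3): code 0100 → (3.927,4.000)–(4.000,3.989)
cell (3,4): code 1110 → (3.000,4.259)–(3.927,4.000)
cell (3,5): code 1101 → (3.964,6.000)–(3.000,5.734)
cell (3,6): code 1000 → (4.000,6.005)–(3.964,6.000)
cell (4,3): code 0010 → (4.000,3.989)–(4.016,4.000)
cell (4,4): code 0011 → (4.016,4.000)–(4.657,5.000)
cell (4,5): code 0011 → (4.657,5.000)–(4.008,6.000)
cell (4,6): code 0001 → (4.008,6.000)–(4.000,6.005)
total: 10 segments, chained into 1 closed loop(s), length Σ = 6.140049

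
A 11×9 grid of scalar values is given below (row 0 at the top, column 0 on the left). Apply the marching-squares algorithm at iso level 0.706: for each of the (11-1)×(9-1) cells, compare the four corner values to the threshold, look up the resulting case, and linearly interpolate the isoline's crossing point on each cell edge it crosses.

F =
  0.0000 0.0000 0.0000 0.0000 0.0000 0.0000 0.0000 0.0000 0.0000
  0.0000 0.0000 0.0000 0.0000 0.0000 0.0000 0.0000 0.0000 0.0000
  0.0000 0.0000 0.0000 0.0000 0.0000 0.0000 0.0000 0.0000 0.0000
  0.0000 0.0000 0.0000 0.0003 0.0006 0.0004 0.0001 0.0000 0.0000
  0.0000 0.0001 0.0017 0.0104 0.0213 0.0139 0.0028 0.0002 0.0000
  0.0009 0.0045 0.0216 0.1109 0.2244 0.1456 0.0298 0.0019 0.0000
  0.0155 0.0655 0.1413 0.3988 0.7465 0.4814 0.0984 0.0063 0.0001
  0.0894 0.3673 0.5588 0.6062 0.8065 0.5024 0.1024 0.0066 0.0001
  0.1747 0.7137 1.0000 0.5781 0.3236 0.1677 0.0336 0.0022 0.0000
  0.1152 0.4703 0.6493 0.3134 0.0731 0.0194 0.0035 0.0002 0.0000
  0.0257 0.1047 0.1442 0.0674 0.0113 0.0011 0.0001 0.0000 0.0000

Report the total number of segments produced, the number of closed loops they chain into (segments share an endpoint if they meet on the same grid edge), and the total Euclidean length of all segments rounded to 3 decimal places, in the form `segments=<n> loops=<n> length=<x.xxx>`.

cell (5,3): code 0100 → (5.922,4.000)–(6.000,3.884)
cell (5,4): code 1000 → (6.000,4.153)–(5.922,4.000)
cell (6,3): code 0110 → (6.000,3.884)–(7.000,3.498)
cell (6,4): code 1001 → (7.000,4.330)–(6.000,4.153)
cell (7,0): code 0100 → (7.978,1.000)–(8.000,0.986)
cell (7,1): code 1100 → (7.334,2.000)–(7.978,1.000)
cell (7,2): code 1000 → (8.000,2.697)–(7.334,2.000)
cell (7,3): code 0010 → (7.000,3.498)–(7.208,4.000)
cell (7,4): code 0001 → (7.208,4.000)–(7.000,4.330)
cell (8,0): code 0010 → (8.000,0.986)–(8.032,1.000)
cell (8,1): code 0011 → (8.032,1.000)–(8.838,2.000)
cell (8,2): code 0001 → (8.838,2.000)–(8.000,2.697)
total: 12 segments, chained into 2 closed loop(s), length Σ = 7.922107

segments=12 loops=2 length=7.922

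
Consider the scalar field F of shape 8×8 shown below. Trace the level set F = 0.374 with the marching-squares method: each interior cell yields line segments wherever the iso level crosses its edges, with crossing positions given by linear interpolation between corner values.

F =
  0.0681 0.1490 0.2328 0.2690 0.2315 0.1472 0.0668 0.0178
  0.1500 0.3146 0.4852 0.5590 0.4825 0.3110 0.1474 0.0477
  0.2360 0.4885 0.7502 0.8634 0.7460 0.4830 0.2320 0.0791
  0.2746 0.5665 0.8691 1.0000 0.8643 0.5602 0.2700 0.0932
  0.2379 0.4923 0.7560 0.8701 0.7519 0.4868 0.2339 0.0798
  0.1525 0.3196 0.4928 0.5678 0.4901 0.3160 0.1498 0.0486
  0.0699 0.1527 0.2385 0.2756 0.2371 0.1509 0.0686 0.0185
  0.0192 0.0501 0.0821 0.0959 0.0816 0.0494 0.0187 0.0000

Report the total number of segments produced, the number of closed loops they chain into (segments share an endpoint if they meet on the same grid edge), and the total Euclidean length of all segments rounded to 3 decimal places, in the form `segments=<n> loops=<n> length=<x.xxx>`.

segments=20 loops=1 length=16.472

cell (0,1): code 0100 → (0.559,2.000)–(1.000,1.348)
cell (0,2): code 1100 → (0.362,3.000)–(0.559,2.000)
cell (0,3): code 1100 → (0.568,4.000)–(0.362,3.000)
cell (0,4): code 1000 → (1.000,4.633)–(0.568,4.000)
cell (1,0): code 0100 → (1.342,1.000)–(2.000,0.547)
cell (1,1): code 1110 → (1.000,1.348)–(1.342,1.000)
cell (1,4): code 1101 → (1.366,5.000)–(1.000,4.633)
cell (1,5): code 1000 → (2.000,5.434)–(1.366,5.000)
cell (2,0): code 0110 → (2.000,0.547)–(3.000,0.341)
cell (2,5): code 1001 → (3.000,5.642)–(2.000,5.434)
cell (3,0): code 0110 → (3.000,0.341)–(4.000,0.535)
cell (3,5): code 1001 → (4.000,5.446)–(3.000,5.642)
cell (4,0): code 0010 → (4.000,0.535)–(4.685,1.000)
cell (4,1): code 0111 → (4.685,1.000)–(5.000,1.314)
cell (4,4): code 1011 → (5.000,4.667)–(4.660,5.000)
cell (4,5): code 0001 → (4.660,5.000)–(4.000,5.446)
cell (5,1): code 0010 → (5.000,1.314)–(5.467,2.000)
cell (5,2): code 0011 → (5.467,2.000)–(5.663,3.000)
cell (5,3): code 0011 → (5.663,3.000)–(5.459,4.000)
cell (5,4): code 0001 → (5.459,4.000)–(5.000,4.667)
total: 20 segments, chained into 1 closed loop(s), length Σ = 16.471853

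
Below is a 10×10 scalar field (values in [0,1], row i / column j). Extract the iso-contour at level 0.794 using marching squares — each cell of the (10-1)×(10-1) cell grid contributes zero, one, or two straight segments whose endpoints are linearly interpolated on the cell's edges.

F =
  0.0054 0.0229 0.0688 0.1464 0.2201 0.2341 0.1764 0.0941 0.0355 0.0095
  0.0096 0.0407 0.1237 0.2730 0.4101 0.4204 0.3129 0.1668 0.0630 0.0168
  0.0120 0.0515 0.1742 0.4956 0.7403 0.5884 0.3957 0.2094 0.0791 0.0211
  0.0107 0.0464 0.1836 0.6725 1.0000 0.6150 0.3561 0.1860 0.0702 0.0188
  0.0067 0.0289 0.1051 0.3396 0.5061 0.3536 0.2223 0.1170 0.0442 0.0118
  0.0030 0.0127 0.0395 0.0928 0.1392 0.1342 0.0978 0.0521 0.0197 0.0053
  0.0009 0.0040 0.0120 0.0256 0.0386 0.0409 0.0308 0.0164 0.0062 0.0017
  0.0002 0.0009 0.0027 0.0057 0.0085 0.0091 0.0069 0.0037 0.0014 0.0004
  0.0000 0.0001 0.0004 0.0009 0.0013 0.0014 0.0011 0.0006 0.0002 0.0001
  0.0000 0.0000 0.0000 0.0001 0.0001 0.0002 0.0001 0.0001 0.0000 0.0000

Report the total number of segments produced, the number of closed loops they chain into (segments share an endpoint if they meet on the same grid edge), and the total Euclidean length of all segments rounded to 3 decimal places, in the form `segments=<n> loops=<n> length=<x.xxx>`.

segments=4 loops=1 length=3.402

cell (2,3): code 0100 → (2.207,4.000)–(3.000,3.371)
cell (2,4): code 1000 → (3.000,4.535)–(2.207,4.000)
cell (3,3): code 0010 → (3.000,3.371)–(3.417,4.000)
cell (3,4): code 0001 → (3.417,4.000)–(3.000,4.535)
total: 4 segments, chained into 1 closed loop(s), length Σ = 3.402317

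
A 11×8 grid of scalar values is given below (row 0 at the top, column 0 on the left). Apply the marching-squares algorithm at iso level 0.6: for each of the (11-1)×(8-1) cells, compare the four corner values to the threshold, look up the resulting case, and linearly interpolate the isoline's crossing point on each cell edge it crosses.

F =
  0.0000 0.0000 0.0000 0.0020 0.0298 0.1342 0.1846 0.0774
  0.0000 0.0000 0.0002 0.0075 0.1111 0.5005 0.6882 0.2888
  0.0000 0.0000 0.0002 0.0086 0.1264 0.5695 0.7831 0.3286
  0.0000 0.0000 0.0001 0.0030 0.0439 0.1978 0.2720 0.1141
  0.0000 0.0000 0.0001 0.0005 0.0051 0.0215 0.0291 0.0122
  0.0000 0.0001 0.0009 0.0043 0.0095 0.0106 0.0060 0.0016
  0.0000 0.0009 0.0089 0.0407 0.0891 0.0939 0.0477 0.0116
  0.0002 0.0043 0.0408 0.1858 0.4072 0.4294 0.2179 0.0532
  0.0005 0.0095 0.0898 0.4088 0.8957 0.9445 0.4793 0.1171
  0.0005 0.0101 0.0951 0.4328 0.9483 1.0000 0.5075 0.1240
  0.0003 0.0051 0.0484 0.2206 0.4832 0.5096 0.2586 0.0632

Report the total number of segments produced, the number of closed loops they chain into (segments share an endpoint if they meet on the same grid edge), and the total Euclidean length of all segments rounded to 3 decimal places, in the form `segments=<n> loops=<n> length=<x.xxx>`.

segments=14 loops=2 length=12.364

cell (0,5): code 0100 → (0.825,6.000)–(1.000,5.530)
cell (0,6): code 1000 → (1.000,6.221)–(0.825,6.000)
cell (1,5): code 0110 → (1.000,5.530)–(2.000,5.143)
cell (1,6): code 1001 → (2.000,6.403)–(1.000,6.221)
cell (2,5): code 0010 → (2.000,5.143)–(2.358,6.000)
cell (2,6): code 0001 → (2.358,6.000)–(2.000,6.403)
cell (7,3): code 0100 → (7.395,4.000)–(8.000,3.393)
cell (7,4): code 1100 → (7.331,5.000)–(7.395,4.000)
cell (7,5): code 1000 → (8.000,5.741)–(7.331,5.000)
cell (8,3): code 0110 → (8.000,3.393)–(9.000,3.324)
cell (8,5): code 1001 → (9.000,5.812)–(8.000,5.741)
cell (9,3): code 0010 → (9.000,3.324)–(9.749,4.000)
cell (9,4): code 0011 → (9.749,4.000)–(9.816,5.000)
cell (9,5): code 0001 → (9.816,5.000)–(9.000,5.812)
total: 14 segments, chained into 2 closed loop(s), length Σ = 12.364440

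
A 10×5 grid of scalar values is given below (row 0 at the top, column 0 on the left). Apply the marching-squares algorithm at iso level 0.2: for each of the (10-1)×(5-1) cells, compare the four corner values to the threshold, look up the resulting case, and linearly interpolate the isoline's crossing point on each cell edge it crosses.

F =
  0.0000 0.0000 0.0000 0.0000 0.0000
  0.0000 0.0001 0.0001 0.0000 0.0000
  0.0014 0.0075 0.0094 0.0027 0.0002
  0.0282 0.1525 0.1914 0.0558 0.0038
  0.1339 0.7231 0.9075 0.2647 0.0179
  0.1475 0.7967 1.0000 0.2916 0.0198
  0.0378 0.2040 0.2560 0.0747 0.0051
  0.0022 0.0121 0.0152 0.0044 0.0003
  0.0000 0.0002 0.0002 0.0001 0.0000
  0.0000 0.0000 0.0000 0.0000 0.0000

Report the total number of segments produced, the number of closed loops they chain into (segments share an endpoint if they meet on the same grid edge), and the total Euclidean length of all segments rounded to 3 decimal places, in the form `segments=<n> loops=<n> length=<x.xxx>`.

cell (3,0): code 0100 → (3.083,1.000)–(4.000,0.112)
cell (3,1): code 1100 → (3.012,2.000)–(3.083,1.000)
cell (3,2): code 1100 → (3.690,3.000)–(3.012,2.000)
cell (3,3): code 1000 → (4.000,3.262)–(3.690,3.000)
cell (4,0): code 0110 → (4.000,0.112)–(5.000,0.081)
cell (4,3): code 1001 → (5.000,3.337)–(4.000,3.262)
cell (5,0): code 0110 → (5.000,0.081)–(6.000,0.976)
cell (5,2): code 1011 → (6.000,2.309)–(5.422,3.000)
cell (5,3): code 0001 → (5.422,3.000)–(5.000,3.337)
cell (6,0): code 0010 → (6.000,0.976)–(6.021,1.000)
cell (6,1): code 0011 → (6.021,1.000)–(6.233,2.000)
cell (6,2): code 0001 → (6.233,2.000)–(6.000,2.309)
total: 12 segments, chained into 1 closed loop(s), length Σ = 10.119879

segments=12 loops=1 length=10.120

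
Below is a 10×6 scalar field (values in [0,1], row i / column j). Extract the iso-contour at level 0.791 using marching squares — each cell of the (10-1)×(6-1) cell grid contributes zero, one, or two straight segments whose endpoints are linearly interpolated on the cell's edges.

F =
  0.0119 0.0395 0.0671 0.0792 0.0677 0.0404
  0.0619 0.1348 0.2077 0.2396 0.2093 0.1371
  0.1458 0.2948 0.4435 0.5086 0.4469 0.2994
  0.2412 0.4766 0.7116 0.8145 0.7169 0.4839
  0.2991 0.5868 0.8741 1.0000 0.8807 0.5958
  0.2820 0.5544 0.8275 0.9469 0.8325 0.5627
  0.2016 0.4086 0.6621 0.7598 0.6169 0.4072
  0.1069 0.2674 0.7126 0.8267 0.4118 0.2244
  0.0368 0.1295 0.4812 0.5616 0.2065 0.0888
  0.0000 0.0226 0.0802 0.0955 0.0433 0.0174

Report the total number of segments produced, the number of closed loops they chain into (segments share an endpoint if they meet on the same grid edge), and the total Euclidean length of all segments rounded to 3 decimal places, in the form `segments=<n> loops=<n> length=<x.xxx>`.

segments=16 loops=2 length=10.059

cell (2,2): code 0100 → (2.923,3.000)–(3.000,2.772)
cell (2,3): code 1000 → (3.000,3.241)–(2.923,3.000)
cell (3,1): code 0100 → (3.489,2.000)–(4.000,1.711)
cell (3,2): code 1110 → (3.000,2.772)–(3.489,2.000)
cell (3,3): code 1101 → (3.452,4.000)–(3.000,3.241)
cell (3,4): code 1000 → (4.000,4.315)–(3.452,4.000)
cell (4,1): code 0110 → (4.000,1.711)–(5.000,1.866)
cell (4,4): code 1001 → (5.000,4.154)–(4.000,4.315)
cell (5,1): code 0010 → (5.000,1.866)–(5.221,2.000)
cell (5,2): code 0011 → (5.221,2.000)–(5.833,3.000)
cell (5,3): code 0011 → (5.833,3.000)–(5.192,4.000)
cell (5,4): code 0001 → (5.192,4.000)–(5.000,4.154)
cell (6,2): code 0100 → (6.466,3.000)–(7.000,2.687)
cell (6,3): code 1000 → (7.000,3.086)–(6.466,3.000)
cell (7,2): code 0010 → (7.000,2.687)–(7.135,3.000)
cell (7,3): code 0001 → (7.135,3.000)–(7.000,3.086)
total: 16 segments, chained into 2 closed loop(s), length Σ = 10.059224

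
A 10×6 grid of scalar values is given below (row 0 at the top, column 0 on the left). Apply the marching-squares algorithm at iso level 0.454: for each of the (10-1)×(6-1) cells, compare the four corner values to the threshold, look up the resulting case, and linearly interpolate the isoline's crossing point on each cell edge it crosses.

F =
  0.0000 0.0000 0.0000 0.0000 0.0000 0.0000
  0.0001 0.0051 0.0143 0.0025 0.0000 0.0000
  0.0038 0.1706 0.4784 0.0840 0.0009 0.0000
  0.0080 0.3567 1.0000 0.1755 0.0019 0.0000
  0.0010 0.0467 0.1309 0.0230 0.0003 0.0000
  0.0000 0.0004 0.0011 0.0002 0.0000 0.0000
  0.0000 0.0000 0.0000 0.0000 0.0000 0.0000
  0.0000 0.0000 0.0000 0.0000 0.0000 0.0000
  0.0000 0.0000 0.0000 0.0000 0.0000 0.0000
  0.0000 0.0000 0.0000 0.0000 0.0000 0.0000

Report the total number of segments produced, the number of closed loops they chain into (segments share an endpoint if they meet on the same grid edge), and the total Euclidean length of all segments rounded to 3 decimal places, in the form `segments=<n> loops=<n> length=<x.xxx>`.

segments=6 loops=1 length=4.573

cell (1,1): code 0100 → (1.947,2.000)–(2.000,1.921)
cell (1,2): code 1000 → (2.000,2.062)–(1.947,2.000)
cell (2,1): code 0110 → (2.000,1.921)–(3.000,1.151)
cell (2,2): code 1001 → (3.000,2.662)–(2.000,2.062)
cell (3,1): code 0010 → (3.000,1.151)–(3.628,2.000)
cell (3,2): code 0001 → (3.628,2.000)–(3.000,2.662)
total: 6 segments, chained into 1 closed loop(s), length Σ = 4.573232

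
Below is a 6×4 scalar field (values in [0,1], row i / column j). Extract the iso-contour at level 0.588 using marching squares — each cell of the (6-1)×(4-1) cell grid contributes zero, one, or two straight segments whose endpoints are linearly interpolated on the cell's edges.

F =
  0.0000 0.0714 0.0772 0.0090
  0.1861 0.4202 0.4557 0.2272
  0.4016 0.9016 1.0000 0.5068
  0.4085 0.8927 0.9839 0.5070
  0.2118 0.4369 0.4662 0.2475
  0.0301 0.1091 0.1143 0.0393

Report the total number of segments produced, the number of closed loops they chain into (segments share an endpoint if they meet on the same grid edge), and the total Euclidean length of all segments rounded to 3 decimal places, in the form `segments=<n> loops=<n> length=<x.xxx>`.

cell (1,0): code 0100 → (1.349,1.000)–(2.000,0.373)
cell (1,1): code 1100 → (1.243,2.000)–(1.349,1.000)
cell (1,2): code 1000 → (2.000,2.835)–(1.243,2.000)
cell (2,0): code 0110 → (2.000,0.373)–(3.000,0.371)
cell (2,2): code 1001 → (3.000,2.830)–(2.000,2.835)
cell (3,0): code 0010 → (3.000,0.371)–(3.668,1.000)
cell (3,1): code 0011 → (3.668,1.000)–(3.765,2.000)
cell (3,2): code 0001 → (3.765,2.000)–(3.000,2.830)
total: 8 segments, chained into 1 closed loop(s), length Σ = 8.088555

segments=8 loops=1 length=8.089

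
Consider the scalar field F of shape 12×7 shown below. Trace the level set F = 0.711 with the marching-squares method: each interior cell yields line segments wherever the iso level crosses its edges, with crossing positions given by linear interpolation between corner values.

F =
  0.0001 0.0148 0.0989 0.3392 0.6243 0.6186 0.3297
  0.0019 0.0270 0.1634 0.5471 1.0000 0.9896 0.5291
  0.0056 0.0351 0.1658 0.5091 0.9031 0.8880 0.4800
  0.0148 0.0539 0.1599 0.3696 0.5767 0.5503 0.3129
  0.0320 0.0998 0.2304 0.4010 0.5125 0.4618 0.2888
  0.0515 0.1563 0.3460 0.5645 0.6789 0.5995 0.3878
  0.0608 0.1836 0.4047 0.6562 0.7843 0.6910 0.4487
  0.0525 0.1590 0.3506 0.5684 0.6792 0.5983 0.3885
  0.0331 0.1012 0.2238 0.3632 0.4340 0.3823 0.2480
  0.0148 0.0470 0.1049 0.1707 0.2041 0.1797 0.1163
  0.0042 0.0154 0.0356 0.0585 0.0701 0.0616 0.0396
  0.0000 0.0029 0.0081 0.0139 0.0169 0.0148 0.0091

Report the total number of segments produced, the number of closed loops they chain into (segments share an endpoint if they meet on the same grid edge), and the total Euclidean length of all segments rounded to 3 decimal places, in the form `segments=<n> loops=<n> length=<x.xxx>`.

cell (0,3): code 0100 → (0.231,4.000)–(1.000,3.362)
cell (0,4): code 1100 → (0.249,5.000)–(0.231,4.000)
cell (0,5): code 1000 → (1.000,5.605)–(0.249,5.000)
cell (1,3): code 0110 → (1.000,3.362)–(2.000,3.512)
cell (1,5): code 1001 → (2.000,5.434)–(1.000,5.605)
cell (2,3): code 0010 → (2.000,3.512)–(2.589,4.000)
cell (2,4): code 0011 → (2.589,4.000)–(2.524,5.000)
cell (2,5): code 0001 → (2.524,5.000)–(2.000,5.434)
cell (5,3): code 0100 → (5.305,4.000)–(6.000,3.428)
cell (5,4): code 1000 → (6.000,4.786)–(5.305,4.000)
cell (6,3): code 0010 → (6.000,3.428)–(6.697,4.000)
cell (6,4): code 0001 → (6.697,4.000)–(6.000,4.786)
total: 12 segments, chained into 2 closed loop(s), length Σ = 11.338964

segments=12 loops=2 length=11.339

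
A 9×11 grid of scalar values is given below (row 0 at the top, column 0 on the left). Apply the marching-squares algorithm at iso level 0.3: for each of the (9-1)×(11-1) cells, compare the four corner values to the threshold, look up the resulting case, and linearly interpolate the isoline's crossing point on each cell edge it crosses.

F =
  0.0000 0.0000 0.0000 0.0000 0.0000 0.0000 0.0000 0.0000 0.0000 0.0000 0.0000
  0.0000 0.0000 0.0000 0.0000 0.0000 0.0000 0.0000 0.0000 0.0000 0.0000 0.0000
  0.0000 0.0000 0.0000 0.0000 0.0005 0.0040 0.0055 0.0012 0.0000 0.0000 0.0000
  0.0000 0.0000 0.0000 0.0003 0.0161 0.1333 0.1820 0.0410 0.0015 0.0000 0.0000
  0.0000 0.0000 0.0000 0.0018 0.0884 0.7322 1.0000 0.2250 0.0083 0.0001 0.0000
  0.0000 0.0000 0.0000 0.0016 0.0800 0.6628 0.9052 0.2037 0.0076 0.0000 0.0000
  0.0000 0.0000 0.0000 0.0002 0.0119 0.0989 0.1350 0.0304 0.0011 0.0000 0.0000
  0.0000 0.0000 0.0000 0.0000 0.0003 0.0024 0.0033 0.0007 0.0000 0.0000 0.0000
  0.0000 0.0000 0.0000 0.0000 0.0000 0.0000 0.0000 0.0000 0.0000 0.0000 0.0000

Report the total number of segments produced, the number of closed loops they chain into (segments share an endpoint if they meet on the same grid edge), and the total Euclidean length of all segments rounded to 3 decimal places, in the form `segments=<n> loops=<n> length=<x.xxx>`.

segments=8 loops=1 length=8.313

cell (3,4): code 0100 → (3.278,5.000)–(4.000,4.329)
cell (3,5): code 1100 → (3.144,6.000)–(3.278,5.000)
cell (3,6): code 1000 → (4.000,6.903)–(3.144,6.000)
cell (4,4): code 0110 → (4.000,4.329)–(5.000,4.377)
cell (4,6): code 1001 → (5.000,6.863)–(4.000,6.903)
cell (5,4): code 0010 → (5.000,4.377)–(5.643,5.000)
cell (5,5): code 0011 → (5.643,5.000)–(5.786,6.000)
cell (5,6): code 0001 → (5.786,6.000)–(5.000,6.863)
total: 8 segments, chained into 1 closed loop(s), length Σ = 8.313081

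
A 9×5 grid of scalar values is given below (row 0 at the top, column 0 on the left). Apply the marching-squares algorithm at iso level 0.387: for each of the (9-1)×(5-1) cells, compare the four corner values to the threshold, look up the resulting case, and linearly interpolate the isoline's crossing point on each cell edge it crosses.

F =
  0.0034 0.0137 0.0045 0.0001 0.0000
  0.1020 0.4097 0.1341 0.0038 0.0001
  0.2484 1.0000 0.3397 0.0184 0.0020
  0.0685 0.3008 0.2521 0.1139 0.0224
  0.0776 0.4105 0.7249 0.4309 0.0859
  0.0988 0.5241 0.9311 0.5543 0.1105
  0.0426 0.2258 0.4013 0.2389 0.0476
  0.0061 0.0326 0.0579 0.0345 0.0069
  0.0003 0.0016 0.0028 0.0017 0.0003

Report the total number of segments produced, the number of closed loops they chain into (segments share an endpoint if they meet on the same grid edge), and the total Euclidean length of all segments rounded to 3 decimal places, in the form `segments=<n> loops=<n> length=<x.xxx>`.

cell (0,0): code 0100 → (0.943,1.000)–(1.000,0.926)
cell (0,1): code 1000 → (1.000,1.082)–(0.943,1.000)
cell (1,0): code 0110 → (1.000,0.926)–(2.000,0.184)
cell (1,1): code 1001 → (2.000,1.928)–(1.000,1.082)
cell (2,0): code 0010 → (2.000,0.184)–(2.877,1.000)
cell (2,1): code 0001 → (2.877,1.000)–(2.000,1.928)
cell (3,0): code 0100 → (3.786,1.000)–(4.000,0.929)
cell (3,1): code 1100 → (3.285,2.000)–(3.786,1.000)
cell (3,2): code 1100 → (3.862,3.000)–(3.285,2.000)
cell (3,3): code 1000 → (4.000,3.127)–(3.862,3.000)
cell (4,0): code 0110 → (4.000,0.929)–(5.000,0.678)
cell (4,3): code 1001 → (5.000,3.377)–(4.000,3.127)
cell (5,0): code 0010 → (5.000,0.678)–(5.460,1.000)
cell (5,1): code 0111 → (5.460,1.000)–(6.000,1.919)
cell (5,2): code 1011 → (6.000,2.088)–(5.530,3.000)
cell (5,3): code 0001 → (5.530,3.000)–(5.000,3.377)
cell (6,1): code 0010 → (6.000,1.919)–(6.042,2.000)
cell (6,2): code 0001 → (6.042,2.000)–(6.000,2.088)
total: 18 segments, chained into 2 closed loop(s), length Σ = 13.463441

segments=18 loops=2 length=13.463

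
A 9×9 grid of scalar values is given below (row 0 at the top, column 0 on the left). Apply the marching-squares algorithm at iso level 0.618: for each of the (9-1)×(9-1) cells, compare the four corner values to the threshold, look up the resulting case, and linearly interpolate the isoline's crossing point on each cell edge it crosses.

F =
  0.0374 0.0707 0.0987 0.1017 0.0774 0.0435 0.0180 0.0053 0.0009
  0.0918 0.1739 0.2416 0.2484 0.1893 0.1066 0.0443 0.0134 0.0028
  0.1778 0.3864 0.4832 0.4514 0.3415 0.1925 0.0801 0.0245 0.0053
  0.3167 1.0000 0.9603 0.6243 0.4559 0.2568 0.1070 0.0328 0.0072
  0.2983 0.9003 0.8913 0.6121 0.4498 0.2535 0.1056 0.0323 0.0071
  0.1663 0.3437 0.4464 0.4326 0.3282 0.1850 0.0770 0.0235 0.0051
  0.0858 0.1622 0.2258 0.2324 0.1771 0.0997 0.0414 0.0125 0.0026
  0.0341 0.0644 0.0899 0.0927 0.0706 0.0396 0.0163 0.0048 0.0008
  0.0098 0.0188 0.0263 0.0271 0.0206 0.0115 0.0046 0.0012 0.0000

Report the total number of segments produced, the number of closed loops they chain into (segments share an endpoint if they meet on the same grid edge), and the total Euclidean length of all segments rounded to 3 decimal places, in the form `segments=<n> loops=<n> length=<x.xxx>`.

segments=10 loops=1 length=7.961

cell (2,0): code 0100 → (2.377,1.000)–(3.000,0.441)
cell (2,1): code 1100 → (2.283,2.000)–(2.377,1.000)
cell (2,2): code 1100 → (2.964,3.000)–(2.283,2.000)
cell (2,3): code 1000 → (3.000,3.037)–(2.964,3.000)
cell (3,0): code 0110 → (3.000,0.441)–(4.000,0.531)
cell (3,2): code 1011 → (4.000,2.979)–(3.516,3.000)
cell (3,3): code 0001 → (3.516,3.000)–(3.000,3.037)
cell (4,0): code 0010 → (4.000,0.531)–(4.507,1.000)
cell (4,1): code 0011 → (4.507,1.000)–(4.614,2.000)
cell (4,2): code 0001 → (4.614,2.000)–(4.000,2.979)
total: 10 segments, chained into 1 closed loop(s), length Σ = 7.961313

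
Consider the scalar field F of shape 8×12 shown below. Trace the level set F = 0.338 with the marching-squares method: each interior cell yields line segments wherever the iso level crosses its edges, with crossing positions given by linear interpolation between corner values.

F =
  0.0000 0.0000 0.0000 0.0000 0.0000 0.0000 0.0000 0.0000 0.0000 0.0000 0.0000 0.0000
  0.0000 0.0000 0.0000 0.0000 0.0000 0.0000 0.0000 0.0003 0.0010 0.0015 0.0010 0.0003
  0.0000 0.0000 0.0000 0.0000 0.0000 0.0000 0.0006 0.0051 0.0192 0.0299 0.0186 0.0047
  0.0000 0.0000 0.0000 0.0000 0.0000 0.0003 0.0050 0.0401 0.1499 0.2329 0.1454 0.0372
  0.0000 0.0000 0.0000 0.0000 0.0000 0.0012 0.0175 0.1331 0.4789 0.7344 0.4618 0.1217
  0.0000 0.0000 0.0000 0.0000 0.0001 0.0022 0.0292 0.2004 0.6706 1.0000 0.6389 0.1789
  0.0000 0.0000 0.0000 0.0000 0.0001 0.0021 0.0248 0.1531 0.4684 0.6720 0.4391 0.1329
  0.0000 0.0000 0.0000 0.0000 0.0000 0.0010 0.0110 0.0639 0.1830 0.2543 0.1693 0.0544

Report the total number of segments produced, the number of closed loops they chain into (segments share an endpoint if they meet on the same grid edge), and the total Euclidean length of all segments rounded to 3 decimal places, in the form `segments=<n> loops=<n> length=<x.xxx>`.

segments=12 loops=1 length=10.704

cell (3,7): code 0100 → (3.572,8.000)–(4.000,7.593)
cell (3,8): code 1100 → (3.210,9.000)–(3.572,8.000)
cell (3,9): code 1100 → (3.609,10.000)–(3.210,9.000)
cell (3,10): code 1000 → (4.000,10.364)–(3.609,10.000)
cell (4,7): code 0110 → (4.000,7.593)–(5.000,7.293)
cell (4,10): code 1001 → (5.000,10.654)–(4.000,10.364)
cell (5,7): code 0110 → (5.000,7.293)–(6.000,7.586)
cell (5,10): code 1001 → (6.000,10.330)–(5.000,10.654)
cell (6,7): code 0010 → (6.000,7.586)–(6.457,8.000)
cell (6,8): code 0011 → (6.457,8.000)–(6.800,9.000)
cell (6,9): code 0011 → (6.800,9.000)–(6.375,10.000)
cell (6,10): code 0001 → (6.375,10.000)–(6.000,10.330)
total: 12 segments, chained into 1 closed loop(s), length Σ = 10.703825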